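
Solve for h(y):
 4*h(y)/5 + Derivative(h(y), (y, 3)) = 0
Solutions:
 h(y) = C3*exp(-10^(2/3)*y/5) + (C1*sin(10^(2/3)*sqrt(3)*y/10) + C2*cos(10^(2/3)*sqrt(3)*y/10))*exp(10^(2/3)*y/10)


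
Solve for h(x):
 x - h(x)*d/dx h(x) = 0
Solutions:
 h(x) = -sqrt(C1 + x^2)
 h(x) = sqrt(C1 + x^2)


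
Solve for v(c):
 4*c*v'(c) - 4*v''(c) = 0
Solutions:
 v(c) = C1 + C2*erfi(sqrt(2)*c/2)


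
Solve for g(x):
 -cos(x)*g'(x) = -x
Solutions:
 g(x) = C1 + Integral(x/cos(x), x)


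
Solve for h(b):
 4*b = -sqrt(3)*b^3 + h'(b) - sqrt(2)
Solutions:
 h(b) = C1 + sqrt(3)*b^4/4 + 2*b^2 + sqrt(2)*b


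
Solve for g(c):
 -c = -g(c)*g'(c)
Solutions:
 g(c) = -sqrt(C1 + c^2)
 g(c) = sqrt(C1 + c^2)


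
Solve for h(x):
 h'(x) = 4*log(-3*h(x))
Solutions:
 -Integral(1/(log(-_y) + log(3)), (_y, h(x)))/4 = C1 - x


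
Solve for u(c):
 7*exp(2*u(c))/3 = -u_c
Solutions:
 u(c) = log(-sqrt(1/(C1 + 7*c))) - log(2) + log(6)/2
 u(c) = log(1/(C1 + 7*c))/2 - log(2) + log(6)/2


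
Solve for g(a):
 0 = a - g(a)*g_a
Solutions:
 g(a) = -sqrt(C1 + a^2)
 g(a) = sqrt(C1 + a^2)


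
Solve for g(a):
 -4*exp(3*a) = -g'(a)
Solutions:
 g(a) = C1 + 4*exp(3*a)/3


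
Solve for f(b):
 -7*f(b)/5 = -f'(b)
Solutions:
 f(b) = C1*exp(7*b/5)


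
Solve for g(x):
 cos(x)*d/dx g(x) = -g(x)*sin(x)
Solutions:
 g(x) = C1*cos(x)


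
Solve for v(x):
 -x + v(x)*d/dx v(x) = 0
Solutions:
 v(x) = -sqrt(C1 + x^2)
 v(x) = sqrt(C1 + x^2)


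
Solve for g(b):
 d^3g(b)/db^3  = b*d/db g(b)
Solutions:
 g(b) = C1 + Integral(C2*airyai(b) + C3*airybi(b), b)


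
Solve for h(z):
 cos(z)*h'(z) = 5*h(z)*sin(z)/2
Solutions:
 h(z) = C1/cos(z)^(5/2)


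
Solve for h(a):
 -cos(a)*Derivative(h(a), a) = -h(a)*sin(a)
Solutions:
 h(a) = C1/cos(a)


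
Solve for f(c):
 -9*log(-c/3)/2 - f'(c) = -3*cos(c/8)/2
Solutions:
 f(c) = C1 - 9*c*log(-c)/2 + 9*c/2 + 9*c*log(3)/2 + 12*sin(c/8)


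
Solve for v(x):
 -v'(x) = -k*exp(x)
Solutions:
 v(x) = C1 + k*exp(x)


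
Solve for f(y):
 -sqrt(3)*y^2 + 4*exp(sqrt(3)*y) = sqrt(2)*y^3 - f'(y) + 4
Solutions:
 f(y) = C1 + sqrt(2)*y^4/4 + sqrt(3)*y^3/3 + 4*y - 4*sqrt(3)*exp(sqrt(3)*y)/3


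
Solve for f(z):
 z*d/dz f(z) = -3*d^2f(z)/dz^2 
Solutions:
 f(z) = C1 + C2*erf(sqrt(6)*z/6)


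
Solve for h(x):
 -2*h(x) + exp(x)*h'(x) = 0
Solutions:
 h(x) = C1*exp(-2*exp(-x))


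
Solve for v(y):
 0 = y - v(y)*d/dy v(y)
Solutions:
 v(y) = -sqrt(C1 + y^2)
 v(y) = sqrt(C1 + y^2)


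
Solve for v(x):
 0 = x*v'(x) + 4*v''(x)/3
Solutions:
 v(x) = C1 + C2*erf(sqrt(6)*x/4)


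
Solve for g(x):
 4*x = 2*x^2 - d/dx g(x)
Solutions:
 g(x) = C1 + 2*x^3/3 - 2*x^2


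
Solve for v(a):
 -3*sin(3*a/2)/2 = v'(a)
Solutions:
 v(a) = C1 + cos(3*a/2)


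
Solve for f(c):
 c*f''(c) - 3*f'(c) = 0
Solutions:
 f(c) = C1 + C2*c^4


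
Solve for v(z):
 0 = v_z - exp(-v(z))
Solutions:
 v(z) = log(C1 + z)


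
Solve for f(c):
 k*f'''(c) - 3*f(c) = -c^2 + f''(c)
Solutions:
 f(c) = C1*exp(c*(-(sqrt(((81 + 2/k^2)^2 - 4/k^4)/k^2)/2 - 81/(2*k) - 1/k^3)^(1/3) + 1/k - 1/(k^2*(sqrt(((81 + 2/k^2)^2 - 4/k^4)/k^2)/2 - 81/(2*k) - 1/k^3)^(1/3)))/3) + C2*exp(c*((sqrt(((81 + 2/k^2)^2 - 4/k^4)/k^2)/2 - 81/(2*k) - 1/k^3)^(1/3) - sqrt(3)*I*(sqrt(((81 + 2/k^2)^2 - 4/k^4)/k^2)/2 - 81/(2*k) - 1/k^3)^(1/3) + 2/k - 4/(k^2*(-1 + sqrt(3)*I)*(sqrt(((81 + 2/k^2)^2 - 4/k^4)/k^2)/2 - 81/(2*k) - 1/k^3)^(1/3)))/6) + C3*exp(c*((sqrt(((81 + 2/k^2)^2 - 4/k^4)/k^2)/2 - 81/(2*k) - 1/k^3)^(1/3) + sqrt(3)*I*(sqrt(((81 + 2/k^2)^2 - 4/k^4)/k^2)/2 - 81/(2*k) - 1/k^3)^(1/3) + 2/k + 4/(k^2*(1 + sqrt(3)*I)*(sqrt(((81 + 2/k^2)^2 - 4/k^4)/k^2)/2 - 81/(2*k) - 1/k^3)^(1/3)))/6) + c^2/3 - 2/9


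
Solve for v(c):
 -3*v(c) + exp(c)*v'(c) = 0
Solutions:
 v(c) = C1*exp(-3*exp(-c))


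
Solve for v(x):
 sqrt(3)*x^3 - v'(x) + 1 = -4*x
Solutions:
 v(x) = C1 + sqrt(3)*x^4/4 + 2*x^2 + x


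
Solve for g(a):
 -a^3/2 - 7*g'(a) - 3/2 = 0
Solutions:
 g(a) = C1 - a^4/56 - 3*a/14


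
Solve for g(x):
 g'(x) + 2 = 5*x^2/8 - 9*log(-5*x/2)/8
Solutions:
 g(x) = C1 + 5*x^3/24 - 9*x*log(-x)/8 + x*(-9*log(5) - 7 + 9*log(2))/8


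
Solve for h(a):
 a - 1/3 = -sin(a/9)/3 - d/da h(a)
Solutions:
 h(a) = C1 - a^2/2 + a/3 + 3*cos(a/9)


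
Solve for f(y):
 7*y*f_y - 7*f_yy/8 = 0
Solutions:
 f(y) = C1 + C2*erfi(2*y)


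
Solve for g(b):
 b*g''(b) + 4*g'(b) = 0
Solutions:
 g(b) = C1 + C2/b^3


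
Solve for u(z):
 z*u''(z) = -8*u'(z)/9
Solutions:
 u(z) = C1 + C2*z^(1/9)


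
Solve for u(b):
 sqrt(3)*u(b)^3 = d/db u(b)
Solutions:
 u(b) = -sqrt(2)*sqrt(-1/(C1 + sqrt(3)*b))/2
 u(b) = sqrt(2)*sqrt(-1/(C1 + sqrt(3)*b))/2


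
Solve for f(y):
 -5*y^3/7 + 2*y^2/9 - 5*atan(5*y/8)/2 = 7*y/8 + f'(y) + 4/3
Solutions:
 f(y) = C1 - 5*y^4/28 + 2*y^3/27 - 7*y^2/16 - 5*y*atan(5*y/8)/2 - 4*y/3 + 2*log(25*y^2 + 64)


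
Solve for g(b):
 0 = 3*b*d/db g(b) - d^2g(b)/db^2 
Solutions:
 g(b) = C1 + C2*erfi(sqrt(6)*b/2)


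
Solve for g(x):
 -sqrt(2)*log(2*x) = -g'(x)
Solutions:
 g(x) = C1 + sqrt(2)*x*log(x) - sqrt(2)*x + sqrt(2)*x*log(2)


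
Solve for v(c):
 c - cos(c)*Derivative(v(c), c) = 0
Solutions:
 v(c) = C1 + Integral(c/cos(c), c)


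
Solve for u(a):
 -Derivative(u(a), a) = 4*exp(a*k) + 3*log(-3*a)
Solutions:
 u(a) = C1 - 3*a*log(-a) + 3*a*(1 - log(3)) + Piecewise((-4*exp(a*k)/k, Ne(k, 0)), (-4*a, True))


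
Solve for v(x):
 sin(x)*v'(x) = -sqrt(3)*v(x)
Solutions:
 v(x) = C1*(cos(x) + 1)^(sqrt(3)/2)/(cos(x) - 1)^(sqrt(3)/2)


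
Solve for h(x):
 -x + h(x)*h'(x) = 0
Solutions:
 h(x) = -sqrt(C1 + x^2)
 h(x) = sqrt(C1 + x^2)


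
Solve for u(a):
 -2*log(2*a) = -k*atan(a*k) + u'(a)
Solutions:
 u(a) = C1 - 2*a*log(a) - 2*a*log(2) + 2*a + k*Piecewise((a*atan(a*k) - log(a^2*k^2 + 1)/(2*k), Ne(k, 0)), (0, True))


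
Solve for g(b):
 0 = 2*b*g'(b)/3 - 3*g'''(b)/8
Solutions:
 g(b) = C1 + Integral(C2*airyai(2*6^(1/3)*b/3) + C3*airybi(2*6^(1/3)*b/3), b)


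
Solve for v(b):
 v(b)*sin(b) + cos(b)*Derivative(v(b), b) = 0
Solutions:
 v(b) = C1*cos(b)


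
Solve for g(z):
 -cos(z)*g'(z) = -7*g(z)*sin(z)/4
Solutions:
 g(z) = C1/cos(z)^(7/4)


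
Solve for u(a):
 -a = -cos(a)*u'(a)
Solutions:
 u(a) = C1 + Integral(a/cos(a), a)


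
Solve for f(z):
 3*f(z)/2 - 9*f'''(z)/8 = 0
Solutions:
 f(z) = C3*exp(6^(2/3)*z/3) + (C1*sin(2^(2/3)*3^(1/6)*z/2) + C2*cos(2^(2/3)*3^(1/6)*z/2))*exp(-6^(2/3)*z/6)


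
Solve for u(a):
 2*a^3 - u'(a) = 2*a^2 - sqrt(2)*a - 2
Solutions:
 u(a) = C1 + a^4/2 - 2*a^3/3 + sqrt(2)*a^2/2 + 2*a


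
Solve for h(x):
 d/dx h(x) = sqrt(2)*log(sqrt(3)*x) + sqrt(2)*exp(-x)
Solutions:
 h(x) = C1 + sqrt(2)*x*log(x) + sqrt(2)*x*(-1 + log(3)/2) - sqrt(2)*exp(-x)


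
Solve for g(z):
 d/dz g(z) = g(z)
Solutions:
 g(z) = C1*exp(z)


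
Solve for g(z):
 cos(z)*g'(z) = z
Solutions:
 g(z) = C1 + Integral(z/cos(z), z)


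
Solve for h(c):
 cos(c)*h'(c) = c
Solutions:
 h(c) = C1 + Integral(c/cos(c), c)


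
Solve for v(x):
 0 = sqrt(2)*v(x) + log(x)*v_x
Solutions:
 v(x) = C1*exp(-sqrt(2)*li(x))


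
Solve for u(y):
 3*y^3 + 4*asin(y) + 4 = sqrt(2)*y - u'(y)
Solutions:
 u(y) = C1 - 3*y^4/4 + sqrt(2)*y^2/2 - 4*y*asin(y) - 4*y - 4*sqrt(1 - y^2)


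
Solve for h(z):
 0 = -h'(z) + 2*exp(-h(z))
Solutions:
 h(z) = log(C1 + 2*z)


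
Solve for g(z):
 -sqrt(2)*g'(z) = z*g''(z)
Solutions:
 g(z) = C1 + C2*z^(1 - sqrt(2))


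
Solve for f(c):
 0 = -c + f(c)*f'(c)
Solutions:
 f(c) = -sqrt(C1 + c^2)
 f(c) = sqrt(C1 + c^2)


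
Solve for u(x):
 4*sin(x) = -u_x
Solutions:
 u(x) = C1 + 4*cos(x)


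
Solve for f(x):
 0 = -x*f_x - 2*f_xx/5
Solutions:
 f(x) = C1 + C2*erf(sqrt(5)*x/2)


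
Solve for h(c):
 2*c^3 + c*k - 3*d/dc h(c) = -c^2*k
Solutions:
 h(c) = C1 + c^4/6 + c^3*k/9 + c^2*k/6


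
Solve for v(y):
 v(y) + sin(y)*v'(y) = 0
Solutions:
 v(y) = C1*sqrt(cos(y) + 1)/sqrt(cos(y) - 1)


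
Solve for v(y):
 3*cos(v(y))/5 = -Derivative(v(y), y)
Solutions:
 3*y/5 - log(sin(v(y)) - 1)/2 + log(sin(v(y)) + 1)/2 = C1


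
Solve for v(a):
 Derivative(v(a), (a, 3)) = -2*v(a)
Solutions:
 v(a) = C3*exp(-2^(1/3)*a) + (C1*sin(2^(1/3)*sqrt(3)*a/2) + C2*cos(2^(1/3)*sqrt(3)*a/2))*exp(2^(1/3)*a/2)


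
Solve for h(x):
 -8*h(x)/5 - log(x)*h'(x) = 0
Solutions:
 h(x) = C1*exp(-8*li(x)/5)


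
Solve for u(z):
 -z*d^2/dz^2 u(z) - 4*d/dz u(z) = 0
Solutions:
 u(z) = C1 + C2/z^3


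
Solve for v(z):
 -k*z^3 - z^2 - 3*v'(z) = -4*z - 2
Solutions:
 v(z) = C1 - k*z^4/12 - z^3/9 + 2*z^2/3 + 2*z/3


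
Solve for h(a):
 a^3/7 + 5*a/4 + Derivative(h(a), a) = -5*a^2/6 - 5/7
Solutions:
 h(a) = C1 - a^4/28 - 5*a^3/18 - 5*a^2/8 - 5*a/7


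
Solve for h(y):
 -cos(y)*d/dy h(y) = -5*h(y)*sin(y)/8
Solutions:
 h(y) = C1/cos(y)^(5/8)


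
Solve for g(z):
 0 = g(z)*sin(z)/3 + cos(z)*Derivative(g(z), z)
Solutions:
 g(z) = C1*cos(z)^(1/3)


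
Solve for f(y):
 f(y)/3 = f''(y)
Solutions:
 f(y) = C1*exp(-sqrt(3)*y/3) + C2*exp(sqrt(3)*y/3)


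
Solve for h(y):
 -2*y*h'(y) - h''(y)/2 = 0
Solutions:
 h(y) = C1 + C2*erf(sqrt(2)*y)


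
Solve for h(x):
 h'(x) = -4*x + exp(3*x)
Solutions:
 h(x) = C1 - 2*x^2 + exp(3*x)/3


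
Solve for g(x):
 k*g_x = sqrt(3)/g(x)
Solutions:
 g(x) = -sqrt(C1 + 2*sqrt(3)*x/k)
 g(x) = sqrt(C1 + 2*sqrt(3)*x/k)


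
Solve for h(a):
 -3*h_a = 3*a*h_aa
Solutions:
 h(a) = C1 + C2*log(a)


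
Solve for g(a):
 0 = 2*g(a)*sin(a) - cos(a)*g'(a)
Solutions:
 g(a) = C1/cos(a)^2


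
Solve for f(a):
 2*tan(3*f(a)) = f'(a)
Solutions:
 f(a) = -asin(C1*exp(6*a))/3 + pi/3
 f(a) = asin(C1*exp(6*a))/3


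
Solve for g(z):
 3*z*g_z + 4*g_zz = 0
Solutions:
 g(z) = C1 + C2*erf(sqrt(6)*z/4)


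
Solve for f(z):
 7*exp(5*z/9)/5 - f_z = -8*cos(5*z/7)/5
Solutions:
 f(z) = C1 + 63*exp(5*z/9)/25 + 56*sin(5*z/7)/25


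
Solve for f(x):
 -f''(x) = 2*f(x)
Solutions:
 f(x) = C1*sin(sqrt(2)*x) + C2*cos(sqrt(2)*x)


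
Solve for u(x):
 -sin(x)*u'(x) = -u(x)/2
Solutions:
 u(x) = C1*(cos(x) - 1)^(1/4)/(cos(x) + 1)^(1/4)


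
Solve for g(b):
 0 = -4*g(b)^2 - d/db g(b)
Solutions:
 g(b) = 1/(C1 + 4*b)


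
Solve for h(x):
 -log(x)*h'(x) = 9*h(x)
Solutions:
 h(x) = C1*exp(-9*li(x))


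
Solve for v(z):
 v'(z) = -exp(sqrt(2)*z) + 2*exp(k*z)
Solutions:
 v(z) = C1 - sqrt(2)*exp(sqrt(2)*z)/2 + 2*exp(k*z)/k


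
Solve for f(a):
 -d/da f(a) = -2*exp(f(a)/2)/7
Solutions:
 f(a) = 2*log(-1/(C1 + 2*a)) + 2*log(14)


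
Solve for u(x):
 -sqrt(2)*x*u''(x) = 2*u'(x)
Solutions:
 u(x) = C1 + C2*x^(1 - sqrt(2))


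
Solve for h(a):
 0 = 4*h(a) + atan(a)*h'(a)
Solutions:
 h(a) = C1*exp(-4*Integral(1/atan(a), a))


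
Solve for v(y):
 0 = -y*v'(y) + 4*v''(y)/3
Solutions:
 v(y) = C1 + C2*erfi(sqrt(6)*y/4)


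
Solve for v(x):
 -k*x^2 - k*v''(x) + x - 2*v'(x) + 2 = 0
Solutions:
 v(x) = C1 + C2*exp(-2*x/k) - k^3*x/4 + k^2*x^2/4 - k*x^3/6 - k*x/4 + x^2/4 + x


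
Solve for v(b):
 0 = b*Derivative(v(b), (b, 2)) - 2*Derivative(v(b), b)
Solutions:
 v(b) = C1 + C2*b^3


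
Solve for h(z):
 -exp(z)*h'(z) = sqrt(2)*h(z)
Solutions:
 h(z) = C1*exp(sqrt(2)*exp(-z))


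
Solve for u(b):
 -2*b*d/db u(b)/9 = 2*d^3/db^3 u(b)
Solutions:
 u(b) = C1 + Integral(C2*airyai(-3^(1/3)*b/3) + C3*airybi(-3^(1/3)*b/3), b)


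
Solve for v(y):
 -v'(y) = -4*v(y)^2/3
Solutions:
 v(y) = -3/(C1 + 4*y)


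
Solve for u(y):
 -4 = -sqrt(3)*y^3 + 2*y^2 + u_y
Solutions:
 u(y) = C1 + sqrt(3)*y^4/4 - 2*y^3/3 - 4*y


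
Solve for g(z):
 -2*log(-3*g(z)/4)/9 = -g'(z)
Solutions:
 -9*Integral(1/(log(-_y) - 2*log(2) + log(3)), (_y, g(z)))/2 = C1 - z


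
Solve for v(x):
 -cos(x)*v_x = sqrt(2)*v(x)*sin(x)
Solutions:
 v(x) = C1*cos(x)^(sqrt(2))


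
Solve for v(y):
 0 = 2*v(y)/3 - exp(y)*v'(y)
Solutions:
 v(y) = C1*exp(-2*exp(-y)/3)


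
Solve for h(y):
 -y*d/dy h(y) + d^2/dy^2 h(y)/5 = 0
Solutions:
 h(y) = C1 + C2*erfi(sqrt(10)*y/2)


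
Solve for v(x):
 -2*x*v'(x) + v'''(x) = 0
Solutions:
 v(x) = C1 + Integral(C2*airyai(2^(1/3)*x) + C3*airybi(2^(1/3)*x), x)


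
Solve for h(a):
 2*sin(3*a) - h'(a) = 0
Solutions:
 h(a) = C1 - 2*cos(3*a)/3


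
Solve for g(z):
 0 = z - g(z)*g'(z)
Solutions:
 g(z) = -sqrt(C1 + z^2)
 g(z) = sqrt(C1 + z^2)


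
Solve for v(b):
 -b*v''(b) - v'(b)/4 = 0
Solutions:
 v(b) = C1 + C2*b^(3/4)


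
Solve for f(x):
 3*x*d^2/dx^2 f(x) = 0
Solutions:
 f(x) = C1 + C2*x


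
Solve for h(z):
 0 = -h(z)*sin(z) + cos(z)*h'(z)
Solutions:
 h(z) = C1/cos(z)


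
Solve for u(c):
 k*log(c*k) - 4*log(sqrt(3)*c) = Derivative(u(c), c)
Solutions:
 u(c) = C1 + c*(k - 4)*log(c) + c*(k*log(k) - k - 2*log(3) + 4)


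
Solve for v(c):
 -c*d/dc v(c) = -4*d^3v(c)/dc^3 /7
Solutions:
 v(c) = C1 + Integral(C2*airyai(14^(1/3)*c/2) + C3*airybi(14^(1/3)*c/2), c)


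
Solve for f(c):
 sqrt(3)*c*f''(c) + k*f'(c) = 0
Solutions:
 f(c) = C1 + c^(-sqrt(3)*re(k)/3 + 1)*(C2*sin(sqrt(3)*log(c)*Abs(im(k))/3) + C3*cos(sqrt(3)*log(c)*im(k)/3))


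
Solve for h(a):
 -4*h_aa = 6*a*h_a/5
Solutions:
 h(a) = C1 + C2*erf(sqrt(15)*a/10)


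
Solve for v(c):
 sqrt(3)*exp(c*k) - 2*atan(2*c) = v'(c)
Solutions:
 v(c) = C1 - 2*c*atan(2*c) + sqrt(3)*Piecewise((exp(c*k)/k, Ne(k, 0)), (c, True)) + log(4*c^2 + 1)/2


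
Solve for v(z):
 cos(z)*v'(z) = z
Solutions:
 v(z) = C1 + Integral(z/cos(z), z)


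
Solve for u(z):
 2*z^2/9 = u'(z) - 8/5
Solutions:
 u(z) = C1 + 2*z^3/27 + 8*z/5


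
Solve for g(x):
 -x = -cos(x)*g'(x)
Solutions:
 g(x) = C1 + Integral(x/cos(x), x)


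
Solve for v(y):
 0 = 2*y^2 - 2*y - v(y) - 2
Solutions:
 v(y) = 2*y^2 - 2*y - 2


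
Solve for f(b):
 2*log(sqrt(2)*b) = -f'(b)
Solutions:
 f(b) = C1 - 2*b*log(b) - b*log(2) + 2*b


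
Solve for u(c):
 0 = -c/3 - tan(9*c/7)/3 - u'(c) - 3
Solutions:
 u(c) = C1 - c^2/6 - 3*c + 7*log(cos(9*c/7))/27


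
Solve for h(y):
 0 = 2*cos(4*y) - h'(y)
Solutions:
 h(y) = C1 + sin(4*y)/2


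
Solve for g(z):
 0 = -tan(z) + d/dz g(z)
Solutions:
 g(z) = C1 - log(cos(z))


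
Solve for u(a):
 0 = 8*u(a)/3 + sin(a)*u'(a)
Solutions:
 u(a) = C1*(cos(a) + 1)^(4/3)/(cos(a) - 1)^(4/3)


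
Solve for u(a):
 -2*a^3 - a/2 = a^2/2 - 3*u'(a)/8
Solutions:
 u(a) = C1 + 4*a^4/3 + 4*a^3/9 + 2*a^2/3


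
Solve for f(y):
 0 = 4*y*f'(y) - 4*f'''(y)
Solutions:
 f(y) = C1 + Integral(C2*airyai(y) + C3*airybi(y), y)


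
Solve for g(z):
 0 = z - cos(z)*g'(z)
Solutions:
 g(z) = C1 + Integral(z/cos(z), z)


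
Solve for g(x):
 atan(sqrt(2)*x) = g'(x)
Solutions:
 g(x) = C1 + x*atan(sqrt(2)*x) - sqrt(2)*log(2*x^2 + 1)/4


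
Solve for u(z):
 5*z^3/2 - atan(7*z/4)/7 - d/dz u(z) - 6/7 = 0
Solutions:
 u(z) = C1 + 5*z^4/8 - z*atan(7*z/4)/7 - 6*z/7 + 2*log(49*z^2 + 16)/49


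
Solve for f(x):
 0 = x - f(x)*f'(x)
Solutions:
 f(x) = -sqrt(C1 + x^2)
 f(x) = sqrt(C1 + x^2)


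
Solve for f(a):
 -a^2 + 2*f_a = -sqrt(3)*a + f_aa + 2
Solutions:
 f(a) = C1 + C2*exp(2*a) + a^3/6 - sqrt(3)*a^2/4 + a^2/4 - sqrt(3)*a/4 + 5*a/4


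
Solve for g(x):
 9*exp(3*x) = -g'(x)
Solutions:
 g(x) = C1 - 3*exp(3*x)


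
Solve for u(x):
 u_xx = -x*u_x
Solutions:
 u(x) = C1 + C2*erf(sqrt(2)*x/2)


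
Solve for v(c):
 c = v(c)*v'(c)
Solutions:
 v(c) = -sqrt(C1 + c^2)
 v(c) = sqrt(C1 + c^2)


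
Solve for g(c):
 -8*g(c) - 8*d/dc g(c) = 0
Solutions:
 g(c) = C1*exp(-c)


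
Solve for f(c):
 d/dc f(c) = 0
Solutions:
 f(c) = C1


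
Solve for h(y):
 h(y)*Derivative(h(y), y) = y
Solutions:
 h(y) = -sqrt(C1 + y^2)
 h(y) = sqrt(C1 + y^2)


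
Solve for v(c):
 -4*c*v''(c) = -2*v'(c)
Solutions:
 v(c) = C1 + C2*c^(3/2)


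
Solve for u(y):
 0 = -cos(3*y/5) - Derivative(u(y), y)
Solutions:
 u(y) = C1 - 5*sin(3*y/5)/3


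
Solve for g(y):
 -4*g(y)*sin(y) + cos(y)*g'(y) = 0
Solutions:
 g(y) = C1/cos(y)^4


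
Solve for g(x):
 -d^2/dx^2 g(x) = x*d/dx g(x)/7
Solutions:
 g(x) = C1 + C2*erf(sqrt(14)*x/14)


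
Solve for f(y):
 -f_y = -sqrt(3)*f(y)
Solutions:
 f(y) = C1*exp(sqrt(3)*y)


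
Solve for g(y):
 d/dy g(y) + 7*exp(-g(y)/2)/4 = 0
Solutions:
 g(y) = 2*log(C1 - 7*y/8)


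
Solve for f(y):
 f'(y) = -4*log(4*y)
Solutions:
 f(y) = C1 - 4*y*log(y) - y*log(256) + 4*y


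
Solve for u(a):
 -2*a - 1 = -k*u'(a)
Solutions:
 u(a) = C1 + a^2/k + a/k


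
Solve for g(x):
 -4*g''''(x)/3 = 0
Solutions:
 g(x) = C1 + C2*x + C3*x^2 + C4*x^3


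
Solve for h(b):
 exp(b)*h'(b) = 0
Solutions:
 h(b) = C1


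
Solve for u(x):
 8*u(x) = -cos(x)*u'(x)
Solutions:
 u(x) = C1*(sin(x)^4 - 4*sin(x)^3 + 6*sin(x)^2 - 4*sin(x) + 1)/(sin(x)^4 + 4*sin(x)^3 + 6*sin(x)^2 + 4*sin(x) + 1)


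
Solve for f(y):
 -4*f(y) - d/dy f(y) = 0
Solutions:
 f(y) = C1*exp(-4*y)


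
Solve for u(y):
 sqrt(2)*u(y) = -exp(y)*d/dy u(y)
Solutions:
 u(y) = C1*exp(sqrt(2)*exp(-y))


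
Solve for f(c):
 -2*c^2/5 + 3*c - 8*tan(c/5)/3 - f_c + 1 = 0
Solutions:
 f(c) = C1 - 2*c^3/15 + 3*c^2/2 + c + 40*log(cos(c/5))/3


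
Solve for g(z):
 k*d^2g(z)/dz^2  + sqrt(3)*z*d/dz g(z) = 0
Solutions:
 g(z) = C1 + C2*sqrt(k)*erf(sqrt(2)*3^(1/4)*z*sqrt(1/k)/2)


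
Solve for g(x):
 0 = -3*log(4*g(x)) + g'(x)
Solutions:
 -Integral(1/(log(_y) + 2*log(2)), (_y, g(x)))/3 = C1 - x


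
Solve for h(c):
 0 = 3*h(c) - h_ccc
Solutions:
 h(c) = C3*exp(3^(1/3)*c) + (C1*sin(3^(5/6)*c/2) + C2*cos(3^(5/6)*c/2))*exp(-3^(1/3)*c/2)


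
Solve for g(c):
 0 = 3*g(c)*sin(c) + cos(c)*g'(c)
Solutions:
 g(c) = C1*cos(c)^3


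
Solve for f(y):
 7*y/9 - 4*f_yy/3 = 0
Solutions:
 f(y) = C1 + C2*y + 7*y^3/72


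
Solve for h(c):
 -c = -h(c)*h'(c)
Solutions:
 h(c) = -sqrt(C1 + c^2)
 h(c) = sqrt(C1 + c^2)


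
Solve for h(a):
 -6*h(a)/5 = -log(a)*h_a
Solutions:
 h(a) = C1*exp(6*li(a)/5)


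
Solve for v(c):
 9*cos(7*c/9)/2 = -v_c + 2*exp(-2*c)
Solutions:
 v(c) = C1 - 81*sin(7*c/9)/14 - exp(-2*c)


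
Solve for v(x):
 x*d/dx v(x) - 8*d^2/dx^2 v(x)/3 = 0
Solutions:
 v(x) = C1 + C2*erfi(sqrt(3)*x/4)


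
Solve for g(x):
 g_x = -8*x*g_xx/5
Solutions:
 g(x) = C1 + C2*x^(3/8)


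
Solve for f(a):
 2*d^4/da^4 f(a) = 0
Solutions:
 f(a) = C1 + C2*a + C3*a^2 + C4*a^3


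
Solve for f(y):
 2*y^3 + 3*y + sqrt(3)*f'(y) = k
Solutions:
 f(y) = C1 + sqrt(3)*k*y/3 - sqrt(3)*y^4/6 - sqrt(3)*y^2/2


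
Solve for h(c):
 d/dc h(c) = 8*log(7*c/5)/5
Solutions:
 h(c) = C1 + 8*c*log(c)/5 - 8*c*log(5)/5 - 8*c/5 + 8*c*log(7)/5


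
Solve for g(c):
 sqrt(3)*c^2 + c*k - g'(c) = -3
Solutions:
 g(c) = C1 + sqrt(3)*c^3/3 + c^2*k/2 + 3*c


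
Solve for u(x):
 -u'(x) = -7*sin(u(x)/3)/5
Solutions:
 -7*x/5 + 3*log(cos(u(x)/3) - 1)/2 - 3*log(cos(u(x)/3) + 1)/2 = C1


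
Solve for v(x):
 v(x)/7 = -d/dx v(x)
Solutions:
 v(x) = C1*exp(-x/7)


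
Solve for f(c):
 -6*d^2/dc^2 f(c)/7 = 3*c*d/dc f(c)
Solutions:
 f(c) = C1 + C2*erf(sqrt(7)*c/2)


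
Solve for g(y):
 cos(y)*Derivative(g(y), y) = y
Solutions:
 g(y) = C1 + Integral(y/cos(y), y)


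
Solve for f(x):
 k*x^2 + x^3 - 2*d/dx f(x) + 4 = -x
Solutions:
 f(x) = C1 + k*x^3/6 + x^4/8 + x^2/4 + 2*x


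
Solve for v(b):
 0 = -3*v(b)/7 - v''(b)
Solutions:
 v(b) = C1*sin(sqrt(21)*b/7) + C2*cos(sqrt(21)*b/7)


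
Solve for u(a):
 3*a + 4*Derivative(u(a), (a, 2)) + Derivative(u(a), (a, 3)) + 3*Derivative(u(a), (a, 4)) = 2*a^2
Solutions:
 u(a) = C1 + C2*a + a^4/24 - a^3/6 - a^2/4 + (C3*sin(sqrt(47)*a/6) + C4*cos(sqrt(47)*a/6))*exp(-a/6)


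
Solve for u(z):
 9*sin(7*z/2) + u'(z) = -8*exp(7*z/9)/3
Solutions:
 u(z) = C1 - 24*exp(7*z/9)/7 + 18*cos(7*z/2)/7


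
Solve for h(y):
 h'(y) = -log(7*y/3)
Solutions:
 h(y) = C1 - y*log(y) + y*log(3/7) + y


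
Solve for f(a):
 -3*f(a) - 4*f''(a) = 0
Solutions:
 f(a) = C1*sin(sqrt(3)*a/2) + C2*cos(sqrt(3)*a/2)


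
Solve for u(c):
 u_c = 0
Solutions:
 u(c) = C1


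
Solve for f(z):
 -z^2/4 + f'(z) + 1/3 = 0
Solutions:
 f(z) = C1 + z^3/12 - z/3


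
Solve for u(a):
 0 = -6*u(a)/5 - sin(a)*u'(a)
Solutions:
 u(a) = C1*(cos(a) + 1)^(3/5)/(cos(a) - 1)^(3/5)


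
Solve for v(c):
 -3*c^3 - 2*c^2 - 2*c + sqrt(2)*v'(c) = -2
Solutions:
 v(c) = C1 + 3*sqrt(2)*c^4/8 + sqrt(2)*c^3/3 + sqrt(2)*c^2/2 - sqrt(2)*c


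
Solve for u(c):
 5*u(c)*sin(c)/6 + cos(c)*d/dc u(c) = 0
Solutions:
 u(c) = C1*cos(c)^(5/6)


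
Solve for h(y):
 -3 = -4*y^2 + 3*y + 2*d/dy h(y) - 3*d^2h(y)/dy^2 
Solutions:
 h(y) = C1 + C2*exp(2*y/3) + 2*y^3/3 + 9*y^2/4 + 21*y/4


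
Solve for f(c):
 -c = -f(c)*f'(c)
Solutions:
 f(c) = -sqrt(C1 + c^2)
 f(c) = sqrt(C1 + c^2)


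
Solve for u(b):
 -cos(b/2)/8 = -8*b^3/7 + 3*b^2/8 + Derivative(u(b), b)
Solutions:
 u(b) = C1 + 2*b^4/7 - b^3/8 - sin(b/2)/4


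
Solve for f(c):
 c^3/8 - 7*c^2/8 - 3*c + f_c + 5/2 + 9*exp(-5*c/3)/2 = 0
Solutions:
 f(c) = C1 - c^4/32 + 7*c^3/24 + 3*c^2/2 - 5*c/2 + 27*exp(-5*c/3)/10


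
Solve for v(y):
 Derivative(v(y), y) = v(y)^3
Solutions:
 v(y) = -sqrt(2)*sqrt(-1/(C1 + y))/2
 v(y) = sqrt(2)*sqrt(-1/(C1 + y))/2


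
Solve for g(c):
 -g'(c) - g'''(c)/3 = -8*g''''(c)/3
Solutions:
 g(c) = C1 + C2*exp(c*(-(72*sqrt(1297) + 2593)^(1/3) - 1/(72*sqrt(1297) + 2593)^(1/3) + 2)/48)*sin(sqrt(3)*c*(-(72*sqrt(1297) + 2593)^(1/3) + (72*sqrt(1297) + 2593)^(-1/3))/48) + C3*exp(c*(-(72*sqrt(1297) + 2593)^(1/3) - 1/(72*sqrt(1297) + 2593)^(1/3) + 2)/48)*cos(sqrt(3)*c*(-(72*sqrt(1297) + 2593)^(1/3) + (72*sqrt(1297) + 2593)^(-1/3))/48) + C4*exp(c*((72*sqrt(1297) + 2593)^(-1/3) + 1 + (72*sqrt(1297) + 2593)^(1/3))/24)


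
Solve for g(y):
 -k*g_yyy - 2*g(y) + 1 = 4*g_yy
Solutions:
 g(y) = C1*exp(-y*((sqrt(((27 + 64/k^2)^2 - 4096/k^4)/k^2) + 27/k + 64/k^3)^(1/3) + 4/k + 16/(k^2*(sqrt(((27 + 64/k^2)^2 - 4096/k^4)/k^2) + 27/k + 64/k^3)^(1/3)))/3) + C2*exp(y*((sqrt(((27 + 64/k^2)^2 - 4096/k^4)/k^2) + 27/k + 64/k^3)^(1/3) - sqrt(3)*I*(sqrt(((27 + 64/k^2)^2 - 4096/k^4)/k^2) + 27/k + 64/k^3)^(1/3) - 8/k - 64/(k^2*(-1 + sqrt(3)*I)*(sqrt(((27 + 64/k^2)^2 - 4096/k^4)/k^2) + 27/k + 64/k^3)^(1/3)))/6) + C3*exp(y*((sqrt(((27 + 64/k^2)^2 - 4096/k^4)/k^2) + 27/k + 64/k^3)^(1/3) + sqrt(3)*I*(sqrt(((27 + 64/k^2)^2 - 4096/k^4)/k^2) + 27/k + 64/k^3)^(1/3) - 8/k + 64/(k^2*(1 + sqrt(3)*I)*(sqrt(((27 + 64/k^2)^2 - 4096/k^4)/k^2) + 27/k + 64/k^3)^(1/3)))/6) + 1/2


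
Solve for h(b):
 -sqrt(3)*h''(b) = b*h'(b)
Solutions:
 h(b) = C1 + C2*erf(sqrt(2)*3^(3/4)*b/6)


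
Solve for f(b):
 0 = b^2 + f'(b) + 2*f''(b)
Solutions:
 f(b) = C1 + C2*exp(-b/2) - b^3/3 + 2*b^2 - 8*b


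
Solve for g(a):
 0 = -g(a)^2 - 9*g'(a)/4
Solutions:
 g(a) = 9/(C1 + 4*a)


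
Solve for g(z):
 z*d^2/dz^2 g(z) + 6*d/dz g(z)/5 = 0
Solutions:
 g(z) = C1 + C2/z^(1/5)


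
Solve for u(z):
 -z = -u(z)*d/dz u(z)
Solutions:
 u(z) = -sqrt(C1 + z^2)
 u(z) = sqrt(C1 + z^2)


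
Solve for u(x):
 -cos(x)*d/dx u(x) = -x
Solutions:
 u(x) = C1 + Integral(x/cos(x), x)


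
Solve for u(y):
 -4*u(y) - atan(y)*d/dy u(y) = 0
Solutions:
 u(y) = C1*exp(-4*Integral(1/atan(y), y))


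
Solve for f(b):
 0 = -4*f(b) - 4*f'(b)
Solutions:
 f(b) = C1*exp(-b)


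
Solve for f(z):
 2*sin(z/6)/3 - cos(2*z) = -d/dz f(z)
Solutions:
 f(z) = C1 + sin(2*z)/2 + 4*cos(z/6)


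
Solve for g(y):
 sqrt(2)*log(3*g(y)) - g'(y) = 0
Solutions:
 -sqrt(2)*Integral(1/(log(_y) + log(3)), (_y, g(y)))/2 = C1 - y


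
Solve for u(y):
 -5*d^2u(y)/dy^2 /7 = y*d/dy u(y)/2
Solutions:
 u(y) = C1 + C2*erf(sqrt(35)*y/10)


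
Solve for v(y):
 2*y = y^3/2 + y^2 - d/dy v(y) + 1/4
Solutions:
 v(y) = C1 + y^4/8 + y^3/3 - y^2 + y/4


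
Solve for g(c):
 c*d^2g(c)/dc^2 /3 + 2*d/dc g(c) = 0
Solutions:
 g(c) = C1 + C2/c^5


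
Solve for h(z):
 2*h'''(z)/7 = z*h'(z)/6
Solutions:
 h(z) = C1 + Integral(C2*airyai(126^(1/3)*z/6) + C3*airybi(126^(1/3)*z/6), z)


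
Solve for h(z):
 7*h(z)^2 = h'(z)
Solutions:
 h(z) = -1/(C1 + 7*z)


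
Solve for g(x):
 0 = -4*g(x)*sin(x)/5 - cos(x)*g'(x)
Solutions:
 g(x) = C1*cos(x)^(4/5)


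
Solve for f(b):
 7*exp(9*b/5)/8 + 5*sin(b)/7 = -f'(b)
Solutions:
 f(b) = C1 - 35*exp(9*b/5)/72 + 5*cos(b)/7


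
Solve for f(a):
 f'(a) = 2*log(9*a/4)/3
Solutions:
 f(a) = C1 + 2*a*log(a)/3 - 4*a*log(2)/3 - 2*a/3 + 4*a*log(3)/3


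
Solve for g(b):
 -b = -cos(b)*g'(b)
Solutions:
 g(b) = C1 + Integral(b/cos(b), b)


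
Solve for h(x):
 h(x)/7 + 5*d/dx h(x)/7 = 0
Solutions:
 h(x) = C1*exp(-x/5)


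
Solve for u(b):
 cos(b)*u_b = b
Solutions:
 u(b) = C1 + Integral(b/cos(b), b)


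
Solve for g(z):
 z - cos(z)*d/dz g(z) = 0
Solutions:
 g(z) = C1 + Integral(z/cos(z), z)


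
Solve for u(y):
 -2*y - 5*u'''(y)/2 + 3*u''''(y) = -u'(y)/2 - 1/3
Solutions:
 u(y) = C1 + C2*exp(y*(25/(18*sqrt(354) + 361)^(1/3) + (18*sqrt(354) + 361)^(1/3) + 10)/36)*sin(sqrt(3)*y*(-(18*sqrt(354) + 361)^(1/3) + 25/(18*sqrt(354) + 361)^(1/3))/36) + C3*exp(y*(25/(18*sqrt(354) + 361)^(1/3) + (18*sqrt(354) + 361)^(1/3) + 10)/36)*cos(sqrt(3)*y*(-(18*sqrt(354) + 361)^(1/3) + 25/(18*sqrt(354) + 361)^(1/3))/36) + C4*exp(y*(-(18*sqrt(354) + 361)^(1/3) - 25/(18*sqrt(354) + 361)^(1/3) + 5)/18) + 2*y^2 - 2*y/3


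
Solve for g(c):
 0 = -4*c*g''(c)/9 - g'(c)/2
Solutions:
 g(c) = C1 + C2/c^(1/8)


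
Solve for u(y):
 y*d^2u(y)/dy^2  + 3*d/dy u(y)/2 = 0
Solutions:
 u(y) = C1 + C2/sqrt(y)


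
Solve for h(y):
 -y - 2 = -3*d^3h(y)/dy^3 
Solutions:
 h(y) = C1 + C2*y + C3*y^2 + y^4/72 + y^3/9


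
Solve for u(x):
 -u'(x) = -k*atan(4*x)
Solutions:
 u(x) = C1 + k*(x*atan(4*x) - log(16*x^2 + 1)/8)


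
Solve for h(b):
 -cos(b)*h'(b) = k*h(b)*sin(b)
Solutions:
 h(b) = C1*exp(k*log(cos(b)))


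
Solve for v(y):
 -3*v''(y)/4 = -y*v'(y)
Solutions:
 v(y) = C1 + C2*erfi(sqrt(6)*y/3)


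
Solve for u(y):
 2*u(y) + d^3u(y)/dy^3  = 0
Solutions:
 u(y) = C3*exp(-2^(1/3)*y) + (C1*sin(2^(1/3)*sqrt(3)*y/2) + C2*cos(2^(1/3)*sqrt(3)*y/2))*exp(2^(1/3)*y/2)


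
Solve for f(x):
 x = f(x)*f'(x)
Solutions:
 f(x) = -sqrt(C1 + x^2)
 f(x) = sqrt(C1 + x^2)


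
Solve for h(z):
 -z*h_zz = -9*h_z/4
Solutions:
 h(z) = C1 + C2*z^(13/4)


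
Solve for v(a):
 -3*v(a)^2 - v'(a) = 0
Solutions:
 v(a) = 1/(C1 + 3*a)


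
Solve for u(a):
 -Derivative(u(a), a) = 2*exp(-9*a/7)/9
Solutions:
 u(a) = C1 + 14*exp(-9*a/7)/81


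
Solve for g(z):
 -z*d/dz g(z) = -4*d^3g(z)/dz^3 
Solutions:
 g(z) = C1 + Integral(C2*airyai(2^(1/3)*z/2) + C3*airybi(2^(1/3)*z/2), z)


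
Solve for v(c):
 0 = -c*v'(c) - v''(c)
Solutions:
 v(c) = C1 + C2*erf(sqrt(2)*c/2)


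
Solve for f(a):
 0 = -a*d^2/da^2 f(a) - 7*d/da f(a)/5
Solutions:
 f(a) = C1 + C2/a^(2/5)


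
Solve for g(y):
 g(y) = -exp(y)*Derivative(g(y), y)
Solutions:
 g(y) = C1*exp(exp(-y))


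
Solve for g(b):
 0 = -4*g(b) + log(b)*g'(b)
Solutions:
 g(b) = C1*exp(4*li(b))


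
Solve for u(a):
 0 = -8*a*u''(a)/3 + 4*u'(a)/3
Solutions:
 u(a) = C1 + C2*a^(3/2)


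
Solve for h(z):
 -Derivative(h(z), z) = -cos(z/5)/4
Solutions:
 h(z) = C1 + 5*sin(z/5)/4


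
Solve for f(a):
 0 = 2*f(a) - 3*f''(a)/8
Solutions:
 f(a) = C1*exp(-4*sqrt(3)*a/3) + C2*exp(4*sqrt(3)*a/3)


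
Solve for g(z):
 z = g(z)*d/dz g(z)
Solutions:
 g(z) = -sqrt(C1 + z^2)
 g(z) = sqrt(C1 + z^2)


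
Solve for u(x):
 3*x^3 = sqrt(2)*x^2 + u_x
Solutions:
 u(x) = C1 + 3*x^4/4 - sqrt(2)*x^3/3


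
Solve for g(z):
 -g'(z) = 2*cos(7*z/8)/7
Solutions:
 g(z) = C1 - 16*sin(7*z/8)/49


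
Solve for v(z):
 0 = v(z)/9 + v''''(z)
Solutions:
 v(z) = (C1*sin(sqrt(6)*z/6) + C2*cos(sqrt(6)*z/6))*exp(-sqrt(6)*z/6) + (C3*sin(sqrt(6)*z/6) + C4*cos(sqrt(6)*z/6))*exp(sqrt(6)*z/6)


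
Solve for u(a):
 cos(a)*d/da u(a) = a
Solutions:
 u(a) = C1 + Integral(a/cos(a), a)


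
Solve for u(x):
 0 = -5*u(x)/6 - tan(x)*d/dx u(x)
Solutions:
 u(x) = C1/sin(x)^(5/6)


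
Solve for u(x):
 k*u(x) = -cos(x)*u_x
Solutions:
 u(x) = C1*exp(k*(log(sin(x) - 1) - log(sin(x) + 1))/2)


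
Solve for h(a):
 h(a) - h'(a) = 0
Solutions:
 h(a) = C1*exp(a)


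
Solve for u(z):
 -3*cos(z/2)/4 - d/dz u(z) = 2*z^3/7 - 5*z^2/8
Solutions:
 u(z) = C1 - z^4/14 + 5*z^3/24 - 3*sin(z/2)/2


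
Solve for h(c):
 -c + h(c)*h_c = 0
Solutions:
 h(c) = -sqrt(C1 + c^2)
 h(c) = sqrt(C1 + c^2)


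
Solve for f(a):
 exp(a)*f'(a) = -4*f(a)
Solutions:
 f(a) = C1*exp(4*exp(-a))


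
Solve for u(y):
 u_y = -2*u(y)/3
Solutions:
 u(y) = C1*exp(-2*y/3)


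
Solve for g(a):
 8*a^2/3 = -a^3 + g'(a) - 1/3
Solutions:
 g(a) = C1 + a^4/4 + 8*a^3/9 + a/3


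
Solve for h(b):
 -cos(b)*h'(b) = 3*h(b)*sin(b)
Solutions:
 h(b) = C1*cos(b)^3


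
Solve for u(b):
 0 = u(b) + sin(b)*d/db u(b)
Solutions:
 u(b) = C1*sqrt(cos(b) + 1)/sqrt(cos(b) - 1)


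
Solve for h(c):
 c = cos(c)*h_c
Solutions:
 h(c) = C1 + Integral(c/cos(c), c)


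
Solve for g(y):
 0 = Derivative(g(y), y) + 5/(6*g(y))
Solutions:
 g(y) = -sqrt(C1 - 15*y)/3
 g(y) = sqrt(C1 - 15*y)/3


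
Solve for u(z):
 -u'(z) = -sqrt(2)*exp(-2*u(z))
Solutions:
 u(z) = log(-sqrt(C1 + 2*sqrt(2)*z))
 u(z) = log(C1 + 2*sqrt(2)*z)/2


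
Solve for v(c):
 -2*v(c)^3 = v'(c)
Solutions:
 v(c) = -sqrt(2)*sqrt(-1/(C1 - 2*c))/2
 v(c) = sqrt(2)*sqrt(-1/(C1 - 2*c))/2


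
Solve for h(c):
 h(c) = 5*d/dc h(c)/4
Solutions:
 h(c) = C1*exp(4*c/5)


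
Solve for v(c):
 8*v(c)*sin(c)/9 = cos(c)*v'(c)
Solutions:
 v(c) = C1/cos(c)^(8/9)


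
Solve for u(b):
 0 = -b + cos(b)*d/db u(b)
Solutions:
 u(b) = C1 + Integral(b/cos(b), b)


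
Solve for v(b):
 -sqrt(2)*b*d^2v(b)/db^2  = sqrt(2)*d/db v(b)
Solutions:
 v(b) = C1 + C2*log(b)


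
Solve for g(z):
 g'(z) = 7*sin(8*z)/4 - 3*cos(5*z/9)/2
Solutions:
 g(z) = C1 - 27*sin(5*z/9)/10 - 7*cos(8*z)/32


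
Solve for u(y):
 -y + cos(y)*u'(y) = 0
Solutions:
 u(y) = C1 + Integral(y/cos(y), y)


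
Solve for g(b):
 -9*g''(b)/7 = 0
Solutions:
 g(b) = C1 + C2*b


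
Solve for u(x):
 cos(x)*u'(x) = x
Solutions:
 u(x) = C1 + Integral(x/cos(x), x)


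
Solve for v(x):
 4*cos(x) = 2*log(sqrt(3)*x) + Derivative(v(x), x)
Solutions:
 v(x) = C1 - 2*x*log(x) - x*log(3) + 2*x + 4*sin(x)


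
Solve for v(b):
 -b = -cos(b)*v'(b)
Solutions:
 v(b) = C1 + Integral(b/cos(b), b)


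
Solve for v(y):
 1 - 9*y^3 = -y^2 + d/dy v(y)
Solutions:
 v(y) = C1 - 9*y^4/4 + y^3/3 + y


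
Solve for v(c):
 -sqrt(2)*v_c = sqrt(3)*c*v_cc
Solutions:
 v(c) = C1 + C2*c^(1 - sqrt(6)/3)


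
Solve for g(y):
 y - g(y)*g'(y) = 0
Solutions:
 g(y) = -sqrt(C1 + y^2)
 g(y) = sqrt(C1 + y^2)


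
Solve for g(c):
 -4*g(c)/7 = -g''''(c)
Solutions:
 g(c) = C1*exp(-sqrt(2)*7^(3/4)*c/7) + C2*exp(sqrt(2)*7^(3/4)*c/7) + C3*sin(sqrt(2)*7^(3/4)*c/7) + C4*cos(sqrt(2)*7^(3/4)*c/7)


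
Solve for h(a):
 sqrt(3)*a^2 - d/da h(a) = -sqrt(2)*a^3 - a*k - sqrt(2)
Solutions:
 h(a) = C1 + sqrt(2)*a^4/4 + sqrt(3)*a^3/3 + a^2*k/2 + sqrt(2)*a


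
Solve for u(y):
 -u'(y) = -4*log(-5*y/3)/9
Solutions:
 u(y) = C1 + 4*y*log(-y)/9 + 4*y*(-log(3) - 1 + log(5))/9


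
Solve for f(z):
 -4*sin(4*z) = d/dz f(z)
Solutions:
 f(z) = C1 + cos(4*z)


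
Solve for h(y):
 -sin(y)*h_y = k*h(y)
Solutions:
 h(y) = C1*exp(k*(-log(cos(y) - 1) + log(cos(y) + 1))/2)


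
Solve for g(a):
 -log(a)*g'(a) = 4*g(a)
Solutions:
 g(a) = C1*exp(-4*li(a))


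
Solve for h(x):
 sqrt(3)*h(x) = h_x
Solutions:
 h(x) = C1*exp(sqrt(3)*x)


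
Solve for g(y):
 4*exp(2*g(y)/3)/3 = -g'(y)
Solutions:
 g(y) = 3*log(-sqrt(-1/(C1 - 4*y))) - 3*log(2)/2 + 3*log(3)
 g(y) = 3*log(-1/(C1 - 4*y))/2 - 3*log(2)/2 + 3*log(3)


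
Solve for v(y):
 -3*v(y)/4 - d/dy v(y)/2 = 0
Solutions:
 v(y) = C1*exp(-3*y/2)


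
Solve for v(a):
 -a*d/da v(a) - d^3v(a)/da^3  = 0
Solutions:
 v(a) = C1 + Integral(C2*airyai(-a) + C3*airybi(-a), a)


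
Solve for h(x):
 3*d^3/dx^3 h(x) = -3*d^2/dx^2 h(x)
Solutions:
 h(x) = C1 + C2*x + C3*exp(-x)


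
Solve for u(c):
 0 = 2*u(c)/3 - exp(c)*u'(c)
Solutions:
 u(c) = C1*exp(-2*exp(-c)/3)


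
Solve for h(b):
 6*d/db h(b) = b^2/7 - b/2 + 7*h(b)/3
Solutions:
 h(b) = C1*exp(7*b/18) - 3*b^2/49 - 69*b/686 - 621/2401


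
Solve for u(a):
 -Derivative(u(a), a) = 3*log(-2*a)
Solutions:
 u(a) = C1 - 3*a*log(-a) + 3*a*(1 - log(2))


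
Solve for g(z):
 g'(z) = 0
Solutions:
 g(z) = C1


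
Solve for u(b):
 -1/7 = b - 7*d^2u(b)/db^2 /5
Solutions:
 u(b) = C1 + C2*b + 5*b^3/42 + 5*b^2/98


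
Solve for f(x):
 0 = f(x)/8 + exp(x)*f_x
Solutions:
 f(x) = C1*exp(exp(-x)/8)


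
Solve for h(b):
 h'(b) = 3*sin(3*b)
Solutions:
 h(b) = C1 - cos(3*b)


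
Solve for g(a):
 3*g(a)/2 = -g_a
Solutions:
 g(a) = C1*exp(-3*a/2)


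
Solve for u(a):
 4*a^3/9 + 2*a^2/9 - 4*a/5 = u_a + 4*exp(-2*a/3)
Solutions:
 u(a) = C1 + a^4/9 + 2*a^3/27 - 2*a^2/5 + 6*exp(-2*a/3)


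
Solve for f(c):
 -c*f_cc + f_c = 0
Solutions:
 f(c) = C1 + C2*c^2


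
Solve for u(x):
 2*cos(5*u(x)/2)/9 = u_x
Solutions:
 -2*x/9 - log(sin(5*u(x)/2) - 1)/5 + log(sin(5*u(x)/2) + 1)/5 = C1


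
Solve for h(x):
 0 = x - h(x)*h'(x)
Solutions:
 h(x) = -sqrt(C1 + x^2)
 h(x) = sqrt(C1 + x^2)


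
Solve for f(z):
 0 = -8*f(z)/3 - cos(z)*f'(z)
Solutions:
 f(z) = C1*(sin(z) - 1)^(4/3)/(sin(z) + 1)^(4/3)


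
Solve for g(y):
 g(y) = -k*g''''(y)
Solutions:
 g(y) = C1*exp(-y*(-1/k)^(1/4)) + C2*exp(y*(-1/k)^(1/4)) + C3*exp(-I*y*(-1/k)^(1/4)) + C4*exp(I*y*(-1/k)^(1/4))


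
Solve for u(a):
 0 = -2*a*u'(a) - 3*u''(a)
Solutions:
 u(a) = C1 + C2*erf(sqrt(3)*a/3)


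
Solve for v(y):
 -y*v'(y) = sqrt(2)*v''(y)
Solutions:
 v(y) = C1 + C2*erf(2^(1/4)*y/2)


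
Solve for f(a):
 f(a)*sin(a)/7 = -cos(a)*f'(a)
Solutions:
 f(a) = C1*cos(a)^(1/7)


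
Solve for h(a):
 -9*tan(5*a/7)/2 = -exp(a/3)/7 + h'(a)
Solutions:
 h(a) = C1 + 3*exp(a/3)/7 + 63*log(cos(5*a/7))/10


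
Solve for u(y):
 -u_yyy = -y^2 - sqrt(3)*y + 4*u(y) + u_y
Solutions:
 u(y) = C1*exp(-3^(1/3)*y*(-(18 + sqrt(327))^(1/3) + 3^(1/3)/(18 + sqrt(327))^(1/3))/6)*sin(3^(1/6)*y*(3/(18 + sqrt(327))^(1/3) + 3^(2/3)*(18 + sqrt(327))^(1/3))/6) + C2*exp(-3^(1/3)*y*(-(18 + sqrt(327))^(1/3) + 3^(1/3)/(18 + sqrt(327))^(1/3))/6)*cos(3^(1/6)*y*(3/(18 + sqrt(327))^(1/3) + 3^(2/3)*(18 + sqrt(327))^(1/3))/6) + C3*exp(3^(1/3)*y*(-(18 + sqrt(327))^(1/3) + 3^(1/3)/(18 + sqrt(327))^(1/3))/3) + y^2/4 - y/8 + sqrt(3)*y/4 - sqrt(3)/16 + 1/32


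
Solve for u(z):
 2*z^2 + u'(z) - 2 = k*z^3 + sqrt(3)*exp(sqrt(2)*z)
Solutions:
 u(z) = C1 + k*z^4/4 - 2*z^3/3 + 2*z + sqrt(6)*exp(sqrt(2)*z)/2


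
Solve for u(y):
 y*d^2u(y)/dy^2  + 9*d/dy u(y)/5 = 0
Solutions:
 u(y) = C1 + C2/y^(4/5)


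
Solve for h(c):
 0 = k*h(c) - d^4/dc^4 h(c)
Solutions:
 h(c) = C1*exp(-c*k^(1/4)) + C2*exp(c*k^(1/4)) + C3*exp(-I*c*k^(1/4)) + C4*exp(I*c*k^(1/4))


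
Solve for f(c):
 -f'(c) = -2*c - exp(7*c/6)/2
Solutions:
 f(c) = C1 + c^2 + 3*exp(7*c/6)/7


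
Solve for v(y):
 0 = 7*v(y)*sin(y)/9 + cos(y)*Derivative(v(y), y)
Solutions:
 v(y) = C1*cos(y)^(7/9)


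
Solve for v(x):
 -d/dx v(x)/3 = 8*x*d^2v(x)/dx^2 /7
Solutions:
 v(x) = C1 + C2*x^(17/24)


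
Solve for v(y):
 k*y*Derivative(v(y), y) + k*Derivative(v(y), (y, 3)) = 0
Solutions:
 v(y) = C1 + Integral(C2*airyai(-y) + C3*airybi(-y), y)


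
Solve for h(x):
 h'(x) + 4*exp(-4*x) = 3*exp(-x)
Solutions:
 h(x) = C1 - 3*exp(-x) + exp(-4*x)


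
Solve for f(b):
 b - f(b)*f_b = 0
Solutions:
 f(b) = -sqrt(C1 + b^2)
 f(b) = sqrt(C1 + b^2)


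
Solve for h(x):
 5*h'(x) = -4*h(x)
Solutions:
 h(x) = C1*exp(-4*x/5)


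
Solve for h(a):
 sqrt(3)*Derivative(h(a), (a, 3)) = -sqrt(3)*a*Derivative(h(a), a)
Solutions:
 h(a) = C1 + Integral(C2*airyai(-a) + C3*airybi(-a), a)


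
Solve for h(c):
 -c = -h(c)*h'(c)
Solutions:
 h(c) = -sqrt(C1 + c^2)
 h(c) = sqrt(C1 + c^2)


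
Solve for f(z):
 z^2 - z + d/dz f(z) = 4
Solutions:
 f(z) = C1 - z^3/3 + z^2/2 + 4*z


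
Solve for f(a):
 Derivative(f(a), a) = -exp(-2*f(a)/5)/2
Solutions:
 f(a) = 5*log(-sqrt(C1 - a)) - 5*log(5)/2
 f(a) = 5*log(C1 - a/5)/2


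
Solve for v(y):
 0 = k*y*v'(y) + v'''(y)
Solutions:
 v(y) = C1 + Integral(C2*airyai(y*(-k)^(1/3)) + C3*airybi(y*(-k)^(1/3)), y)


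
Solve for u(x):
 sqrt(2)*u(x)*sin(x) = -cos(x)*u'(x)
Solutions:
 u(x) = C1*cos(x)^(sqrt(2))


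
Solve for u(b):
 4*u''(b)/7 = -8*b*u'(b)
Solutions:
 u(b) = C1 + C2*erf(sqrt(7)*b)


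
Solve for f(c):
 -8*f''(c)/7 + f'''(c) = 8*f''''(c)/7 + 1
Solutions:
 f(c) = C1 + C2*c - 7*c^2/16 + (C3*sin(3*sqrt(23)*c/16) + C4*cos(3*sqrt(23)*c/16))*exp(7*c/16)


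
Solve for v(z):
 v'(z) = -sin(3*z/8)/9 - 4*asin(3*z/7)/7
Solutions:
 v(z) = C1 - 4*z*asin(3*z/7)/7 - 4*sqrt(49 - 9*z^2)/21 + 8*cos(3*z/8)/27


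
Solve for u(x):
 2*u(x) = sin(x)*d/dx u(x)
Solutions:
 u(x) = C1*(cos(x) - 1)/(cos(x) + 1)


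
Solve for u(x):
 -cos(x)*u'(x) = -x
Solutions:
 u(x) = C1 + Integral(x/cos(x), x)


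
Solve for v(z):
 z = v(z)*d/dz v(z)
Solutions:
 v(z) = -sqrt(C1 + z^2)
 v(z) = sqrt(C1 + z^2)


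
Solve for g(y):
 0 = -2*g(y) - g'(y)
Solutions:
 g(y) = C1*exp(-2*y)


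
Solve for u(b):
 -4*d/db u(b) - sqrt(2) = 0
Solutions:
 u(b) = C1 - sqrt(2)*b/4


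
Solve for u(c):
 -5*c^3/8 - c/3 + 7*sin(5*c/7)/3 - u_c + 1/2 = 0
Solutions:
 u(c) = C1 - 5*c^4/32 - c^2/6 + c/2 - 49*cos(5*c/7)/15


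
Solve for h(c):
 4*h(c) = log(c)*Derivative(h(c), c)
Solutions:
 h(c) = C1*exp(4*li(c))


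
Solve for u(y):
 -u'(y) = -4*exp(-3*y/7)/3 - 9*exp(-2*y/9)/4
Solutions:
 u(y) = C1 - 28*exp(-3*y/7)/9 - 81*exp(-2*y/9)/8


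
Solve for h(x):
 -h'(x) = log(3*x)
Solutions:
 h(x) = C1 - x*log(x) - x*log(3) + x


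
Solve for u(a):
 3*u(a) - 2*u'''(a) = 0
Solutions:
 u(a) = C3*exp(2^(2/3)*3^(1/3)*a/2) + (C1*sin(2^(2/3)*3^(5/6)*a/4) + C2*cos(2^(2/3)*3^(5/6)*a/4))*exp(-2^(2/3)*3^(1/3)*a/4)


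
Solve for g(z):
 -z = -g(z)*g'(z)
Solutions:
 g(z) = -sqrt(C1 + z^2)
 g(z) = sqrt(C1 + z^2)


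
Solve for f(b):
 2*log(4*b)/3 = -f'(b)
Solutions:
 f(b) = C1 - 2*b*log(b)/3 - 4*b*log(2)/3 + 2*b/3


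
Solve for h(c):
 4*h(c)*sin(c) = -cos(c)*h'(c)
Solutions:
 h(c) = C1*cos(c)^4


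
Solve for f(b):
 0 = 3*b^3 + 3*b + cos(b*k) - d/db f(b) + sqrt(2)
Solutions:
 f(b) = C1 + 3*b^4/4 + 3*b^2/2 + sqrt(2)*b + sin(b*k)/k


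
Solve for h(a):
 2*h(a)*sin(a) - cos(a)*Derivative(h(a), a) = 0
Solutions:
 h(a) = C1/cos(a)^2


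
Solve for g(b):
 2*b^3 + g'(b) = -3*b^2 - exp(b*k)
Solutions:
 g(b) = C1 - b^4/2 - b^3 - exp(b*k)/k


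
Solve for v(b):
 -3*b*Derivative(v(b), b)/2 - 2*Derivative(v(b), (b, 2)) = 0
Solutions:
 v(b) = C1 + C2*erf(sqrt(6)*b/4)


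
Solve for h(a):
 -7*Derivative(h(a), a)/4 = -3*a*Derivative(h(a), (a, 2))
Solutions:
 h(a) = C1 + C2*a^(19/12)


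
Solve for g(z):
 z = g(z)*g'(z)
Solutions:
 g(z) = -sqrt(C1 + z^2)
 g(z) = sqrt(C1 + z^2)


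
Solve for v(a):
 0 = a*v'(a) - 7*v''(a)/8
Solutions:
 v(a) = C1 + C2*erfi(2*sqrt(7)*a/7)
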